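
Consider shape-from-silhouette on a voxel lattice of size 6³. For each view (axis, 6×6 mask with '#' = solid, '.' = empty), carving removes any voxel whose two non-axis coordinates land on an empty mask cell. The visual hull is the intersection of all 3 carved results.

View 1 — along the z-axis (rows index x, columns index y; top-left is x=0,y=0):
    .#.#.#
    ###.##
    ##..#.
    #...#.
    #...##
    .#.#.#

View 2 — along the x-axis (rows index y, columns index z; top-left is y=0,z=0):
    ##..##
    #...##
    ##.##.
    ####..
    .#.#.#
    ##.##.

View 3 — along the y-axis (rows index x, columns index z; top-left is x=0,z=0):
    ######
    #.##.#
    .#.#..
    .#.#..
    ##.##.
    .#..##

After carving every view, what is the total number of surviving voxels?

41 voxels

initial block: 6^3 = 216
[1] z-view keeps 19 columns → grid now 114
[2] x-view keeps 22 columns → grid now 68
[3] y-view keeps 21 columns → grid now 41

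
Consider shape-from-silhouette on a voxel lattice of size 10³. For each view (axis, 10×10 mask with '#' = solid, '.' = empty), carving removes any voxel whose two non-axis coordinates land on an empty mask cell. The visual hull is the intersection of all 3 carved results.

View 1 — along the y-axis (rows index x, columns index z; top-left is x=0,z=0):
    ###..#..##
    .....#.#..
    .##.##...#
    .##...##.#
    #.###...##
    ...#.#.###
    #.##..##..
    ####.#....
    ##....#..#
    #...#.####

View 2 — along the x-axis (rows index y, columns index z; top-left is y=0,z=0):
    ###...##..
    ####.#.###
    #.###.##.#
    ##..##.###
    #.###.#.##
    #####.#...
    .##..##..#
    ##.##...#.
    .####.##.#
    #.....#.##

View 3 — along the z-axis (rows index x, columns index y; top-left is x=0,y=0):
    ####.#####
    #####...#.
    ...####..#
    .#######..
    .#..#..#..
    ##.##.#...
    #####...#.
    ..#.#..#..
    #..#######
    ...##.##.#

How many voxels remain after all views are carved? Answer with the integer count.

full grid |V| = 1000
carve view 1 (along y, XZ-mask fill 49/100): 490 voxels remain
carve view 2 (along x, YZ-mask fill 61/100): 304 voxels remain
carve view 3 (along z, XY-mask fill 57/100): 181 voxels remain

181 voxels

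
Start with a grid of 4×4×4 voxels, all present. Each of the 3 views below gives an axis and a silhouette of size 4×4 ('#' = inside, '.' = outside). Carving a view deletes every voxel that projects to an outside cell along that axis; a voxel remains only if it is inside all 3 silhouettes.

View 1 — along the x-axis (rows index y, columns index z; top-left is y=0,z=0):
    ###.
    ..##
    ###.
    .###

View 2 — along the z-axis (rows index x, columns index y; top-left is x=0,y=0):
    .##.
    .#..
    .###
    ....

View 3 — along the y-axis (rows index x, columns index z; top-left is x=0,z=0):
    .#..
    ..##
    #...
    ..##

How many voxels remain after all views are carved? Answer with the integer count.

4 voxels

start: 4×4×4 = 64 voxels
carve view 1 (along x, YZ-mask fill 11/16): 44 voxels remain
carve view 2 (along z, XY-mask fill 6/16): 15 voxels remain
carve view 3 (along y, XZ-mask fill 6/16): 4 voxels remain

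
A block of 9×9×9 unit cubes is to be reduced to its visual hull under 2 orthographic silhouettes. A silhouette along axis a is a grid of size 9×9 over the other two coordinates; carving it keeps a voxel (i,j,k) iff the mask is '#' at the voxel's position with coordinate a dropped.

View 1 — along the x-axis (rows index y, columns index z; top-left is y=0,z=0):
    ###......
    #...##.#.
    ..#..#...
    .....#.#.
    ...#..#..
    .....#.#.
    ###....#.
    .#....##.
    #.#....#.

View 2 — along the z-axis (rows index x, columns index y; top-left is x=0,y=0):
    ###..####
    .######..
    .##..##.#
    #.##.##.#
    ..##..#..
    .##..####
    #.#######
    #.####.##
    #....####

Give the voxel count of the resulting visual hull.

|visual hull| = 147

start: 9×9×9 = 729 voxels
[1] x-view keeps 25 columns → grid now 225
[2] z-view keeps 53 columns → grid now 147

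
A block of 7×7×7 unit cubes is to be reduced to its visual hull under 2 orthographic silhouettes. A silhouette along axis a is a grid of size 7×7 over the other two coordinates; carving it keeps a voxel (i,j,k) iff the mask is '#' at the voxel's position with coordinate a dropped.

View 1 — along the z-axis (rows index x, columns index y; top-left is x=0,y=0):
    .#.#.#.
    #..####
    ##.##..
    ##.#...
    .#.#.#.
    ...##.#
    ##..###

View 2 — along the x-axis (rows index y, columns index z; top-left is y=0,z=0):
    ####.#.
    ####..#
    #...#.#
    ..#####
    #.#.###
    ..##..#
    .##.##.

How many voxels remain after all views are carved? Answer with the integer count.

119 voxels

initial block: 7^3 = 343
[1] z-view keeps 26 columns → grid now 182
[2] x-view keeps 30 columns → grid now 119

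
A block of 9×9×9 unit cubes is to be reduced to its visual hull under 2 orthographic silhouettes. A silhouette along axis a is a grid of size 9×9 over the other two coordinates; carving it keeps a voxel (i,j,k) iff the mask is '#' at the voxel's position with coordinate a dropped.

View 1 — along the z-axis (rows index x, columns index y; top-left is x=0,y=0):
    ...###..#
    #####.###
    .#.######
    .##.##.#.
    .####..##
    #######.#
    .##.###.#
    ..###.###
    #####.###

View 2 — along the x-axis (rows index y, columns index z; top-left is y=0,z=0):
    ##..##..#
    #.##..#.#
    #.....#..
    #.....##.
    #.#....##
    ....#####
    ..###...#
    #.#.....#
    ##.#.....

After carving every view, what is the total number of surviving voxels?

remaining voxels: 212

before carving: 729 voxels (9×9×9)
V1 z: intersect with XY mask (58 set) -- 522 left
V2 x: intersect with YZ mask (34 set) -- 212 left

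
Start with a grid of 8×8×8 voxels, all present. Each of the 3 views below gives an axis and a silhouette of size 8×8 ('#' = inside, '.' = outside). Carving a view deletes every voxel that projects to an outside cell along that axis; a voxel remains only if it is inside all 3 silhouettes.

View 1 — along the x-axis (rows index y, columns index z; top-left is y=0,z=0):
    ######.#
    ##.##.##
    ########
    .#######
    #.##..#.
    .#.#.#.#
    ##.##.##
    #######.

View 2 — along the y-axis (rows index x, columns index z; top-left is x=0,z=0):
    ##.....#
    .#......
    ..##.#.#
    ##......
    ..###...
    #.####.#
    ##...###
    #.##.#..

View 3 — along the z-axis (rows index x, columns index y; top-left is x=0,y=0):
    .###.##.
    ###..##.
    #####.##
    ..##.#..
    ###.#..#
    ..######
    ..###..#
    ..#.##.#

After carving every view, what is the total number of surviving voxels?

110 voxels

before carving: 512 voxels (8×8×8)
[1] x-view keeps 49 columns → grid now 392
[2] y-view keeps 28 columns → grid now 172
[3] z-view keeps 39 columns → grid now 110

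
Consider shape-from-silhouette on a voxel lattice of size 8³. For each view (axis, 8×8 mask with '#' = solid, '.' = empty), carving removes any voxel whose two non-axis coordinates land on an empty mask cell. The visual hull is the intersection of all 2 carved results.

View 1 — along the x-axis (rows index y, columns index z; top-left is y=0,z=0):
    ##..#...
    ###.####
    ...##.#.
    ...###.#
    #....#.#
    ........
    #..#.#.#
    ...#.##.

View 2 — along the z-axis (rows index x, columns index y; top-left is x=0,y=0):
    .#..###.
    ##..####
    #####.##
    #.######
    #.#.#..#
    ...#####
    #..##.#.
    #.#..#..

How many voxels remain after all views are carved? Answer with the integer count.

initial block: 8^3 = 512
after view 1 [x-axis, 27 of 64 cells solid] → remaining = 216
after view 2 [z-axis, 40 of 64 cells solid] → remaining = 127

remaining voxels: 127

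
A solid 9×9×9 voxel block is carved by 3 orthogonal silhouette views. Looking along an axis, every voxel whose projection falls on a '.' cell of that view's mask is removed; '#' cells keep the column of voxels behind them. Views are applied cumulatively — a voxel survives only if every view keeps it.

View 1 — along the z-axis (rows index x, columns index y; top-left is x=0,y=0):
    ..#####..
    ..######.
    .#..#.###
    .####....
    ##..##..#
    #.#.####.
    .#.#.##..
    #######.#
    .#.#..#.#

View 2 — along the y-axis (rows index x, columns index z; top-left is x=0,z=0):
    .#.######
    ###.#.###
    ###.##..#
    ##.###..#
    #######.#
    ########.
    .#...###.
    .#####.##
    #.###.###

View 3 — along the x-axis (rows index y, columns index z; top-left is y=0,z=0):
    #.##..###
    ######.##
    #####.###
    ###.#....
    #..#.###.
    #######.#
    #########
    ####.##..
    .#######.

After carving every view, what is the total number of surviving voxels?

237 voxels

initial block: 9^3 = 729
carve view 1 (along z, XY-mask fill 47/81): 423 voxels remain
carve view 2 (along y, XZ-mask fill 60/81): 319 voxels remain
carve view 3 (along x, YZ-mask fill 61/81): 237 voxels remain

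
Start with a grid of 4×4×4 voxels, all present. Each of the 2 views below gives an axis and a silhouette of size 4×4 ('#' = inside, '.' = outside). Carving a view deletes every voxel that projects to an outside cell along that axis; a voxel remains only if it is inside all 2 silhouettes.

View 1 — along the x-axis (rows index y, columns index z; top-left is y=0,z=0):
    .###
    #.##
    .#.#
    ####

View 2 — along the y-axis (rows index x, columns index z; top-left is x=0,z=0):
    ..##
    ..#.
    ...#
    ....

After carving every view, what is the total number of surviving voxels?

before carving: 64 voxels (4×4×4)
[1] x-view keeps 12 columns → grid now 48
[2] y-view keeps 4 columns → grid now 14

remaining voxels: 14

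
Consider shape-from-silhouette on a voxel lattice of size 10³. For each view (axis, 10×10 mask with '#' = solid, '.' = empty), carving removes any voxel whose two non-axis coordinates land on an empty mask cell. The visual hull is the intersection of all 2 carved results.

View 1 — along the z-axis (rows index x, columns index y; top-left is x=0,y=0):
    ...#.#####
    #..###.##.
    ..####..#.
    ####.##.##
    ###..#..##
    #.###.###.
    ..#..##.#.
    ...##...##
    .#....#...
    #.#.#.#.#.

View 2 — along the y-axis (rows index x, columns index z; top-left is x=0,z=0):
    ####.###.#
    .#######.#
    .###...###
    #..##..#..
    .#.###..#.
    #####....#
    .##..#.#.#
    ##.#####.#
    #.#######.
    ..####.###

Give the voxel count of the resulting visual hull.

before carving: 1000 voxels (10×10×10)
  1. axis=2 (XY plane), |mask|=53  ⇒  voxels=530
  2. axis=1 (XZ plane), |mask|=65  ⇒  voxels=333

voxel count = 333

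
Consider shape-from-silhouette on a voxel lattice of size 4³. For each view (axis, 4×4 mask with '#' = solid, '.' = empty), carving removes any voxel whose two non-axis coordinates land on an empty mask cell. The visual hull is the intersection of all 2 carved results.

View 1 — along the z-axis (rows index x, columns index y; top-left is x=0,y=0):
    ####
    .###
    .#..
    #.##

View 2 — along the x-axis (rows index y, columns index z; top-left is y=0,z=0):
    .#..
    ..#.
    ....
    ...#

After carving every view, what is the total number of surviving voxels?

initial block: 4^3 = 64
after view 1 [z-axis, 11 of 16 cells solid] → remaining = 44
after view 2 [x-axis, 3 of 16 cells solid] → remaining = 8

remaining voxels: 8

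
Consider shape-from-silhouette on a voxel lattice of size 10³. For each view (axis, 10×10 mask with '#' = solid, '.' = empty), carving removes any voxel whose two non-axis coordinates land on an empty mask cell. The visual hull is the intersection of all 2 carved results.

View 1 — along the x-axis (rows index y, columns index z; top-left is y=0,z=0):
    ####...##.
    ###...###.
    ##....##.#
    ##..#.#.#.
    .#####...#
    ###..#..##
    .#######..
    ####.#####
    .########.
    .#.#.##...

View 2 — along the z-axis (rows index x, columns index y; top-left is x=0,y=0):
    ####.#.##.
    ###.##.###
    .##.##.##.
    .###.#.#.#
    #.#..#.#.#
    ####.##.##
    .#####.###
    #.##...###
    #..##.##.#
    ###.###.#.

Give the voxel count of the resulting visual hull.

before carving: 1000 voxels (10×10×10)
[1] x-view keeps 62 columns → grid now 620
[2] z-view keeps 67 columns → grid now 414

414 voxels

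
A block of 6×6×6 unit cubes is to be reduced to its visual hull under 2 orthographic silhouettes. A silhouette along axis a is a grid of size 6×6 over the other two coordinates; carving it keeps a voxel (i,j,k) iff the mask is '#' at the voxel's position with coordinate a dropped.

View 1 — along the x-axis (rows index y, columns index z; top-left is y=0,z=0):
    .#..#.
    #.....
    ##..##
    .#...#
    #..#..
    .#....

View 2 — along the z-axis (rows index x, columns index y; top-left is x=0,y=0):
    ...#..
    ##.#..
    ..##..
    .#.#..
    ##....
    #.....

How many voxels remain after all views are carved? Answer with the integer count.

initial block: 6^3 = 216
[1] x-view keeps 12 columns → grid now 72
[2] z-view keeps 11 columns → grid now 21

|visual hull| = 21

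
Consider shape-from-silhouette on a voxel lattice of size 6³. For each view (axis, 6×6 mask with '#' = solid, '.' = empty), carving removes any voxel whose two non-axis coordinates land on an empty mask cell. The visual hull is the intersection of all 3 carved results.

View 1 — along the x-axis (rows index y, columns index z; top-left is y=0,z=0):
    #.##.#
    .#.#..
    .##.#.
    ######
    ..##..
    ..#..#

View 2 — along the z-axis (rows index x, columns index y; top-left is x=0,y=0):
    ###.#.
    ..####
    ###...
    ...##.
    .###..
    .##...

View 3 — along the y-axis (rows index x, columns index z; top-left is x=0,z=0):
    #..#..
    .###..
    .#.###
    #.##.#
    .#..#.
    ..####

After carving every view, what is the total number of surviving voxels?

|visual hull| = 32

before carving: 216 voxels (6×6×6)
step 1: project along x, AND mask (19/36) → |grid| = 114
step 2: project along z, AND mask (18/36) → |grid| = 57
step 3: project along y, AND mask (19/36) → |grid| = 32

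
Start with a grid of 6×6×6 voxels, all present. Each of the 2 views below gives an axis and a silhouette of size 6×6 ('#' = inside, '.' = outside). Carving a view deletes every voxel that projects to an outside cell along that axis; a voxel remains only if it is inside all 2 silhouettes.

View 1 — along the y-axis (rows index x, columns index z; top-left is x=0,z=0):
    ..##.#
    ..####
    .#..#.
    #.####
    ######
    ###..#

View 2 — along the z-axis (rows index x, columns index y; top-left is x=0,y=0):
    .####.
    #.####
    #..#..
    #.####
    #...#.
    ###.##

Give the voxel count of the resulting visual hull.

full grid |V| = 216
step 1: project along y, AND mask (24/36) → |grid| = 144
step 2: project along z, AND mask (23/36) → |grid| = 93

remaining voxels: 93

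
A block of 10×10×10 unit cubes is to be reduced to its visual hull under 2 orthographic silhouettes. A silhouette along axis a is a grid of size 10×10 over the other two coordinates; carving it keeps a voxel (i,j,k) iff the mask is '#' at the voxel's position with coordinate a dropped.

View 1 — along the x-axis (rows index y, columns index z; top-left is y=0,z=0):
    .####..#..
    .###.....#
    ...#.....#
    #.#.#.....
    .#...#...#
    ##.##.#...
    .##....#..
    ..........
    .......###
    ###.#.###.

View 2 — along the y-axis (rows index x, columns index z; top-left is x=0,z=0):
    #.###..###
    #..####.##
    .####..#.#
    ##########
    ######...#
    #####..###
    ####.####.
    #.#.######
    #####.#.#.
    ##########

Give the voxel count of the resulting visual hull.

start: 10×10×10 = 1000 voxels
carve view 1 (along x, YZ-mask fill 35/100): 350 voxels remain
carve view 2 (along y, XZ-mask fill 78/100): 280 voxels remain

voxel count = 280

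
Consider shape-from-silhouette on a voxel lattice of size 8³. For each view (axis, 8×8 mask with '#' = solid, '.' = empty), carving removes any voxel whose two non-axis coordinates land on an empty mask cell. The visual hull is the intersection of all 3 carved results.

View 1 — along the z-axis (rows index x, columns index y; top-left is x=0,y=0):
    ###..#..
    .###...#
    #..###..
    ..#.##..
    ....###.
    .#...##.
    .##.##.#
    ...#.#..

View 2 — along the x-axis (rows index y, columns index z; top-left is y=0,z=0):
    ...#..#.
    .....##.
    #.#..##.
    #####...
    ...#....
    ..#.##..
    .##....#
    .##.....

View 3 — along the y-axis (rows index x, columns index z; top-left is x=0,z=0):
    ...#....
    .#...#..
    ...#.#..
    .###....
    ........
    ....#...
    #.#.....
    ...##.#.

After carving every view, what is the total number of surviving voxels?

voxel count = 20

before carving: 512 voxels (8×8×8)
carve view 1 (along z, XY-mask fill 28/64): 224 voxels remain
carve view 2 (along x, YZ-mask fill 22/64): 78 voxels remain
carve view 3 (along y, XZ-mask fill 14/64): 20 voxels remain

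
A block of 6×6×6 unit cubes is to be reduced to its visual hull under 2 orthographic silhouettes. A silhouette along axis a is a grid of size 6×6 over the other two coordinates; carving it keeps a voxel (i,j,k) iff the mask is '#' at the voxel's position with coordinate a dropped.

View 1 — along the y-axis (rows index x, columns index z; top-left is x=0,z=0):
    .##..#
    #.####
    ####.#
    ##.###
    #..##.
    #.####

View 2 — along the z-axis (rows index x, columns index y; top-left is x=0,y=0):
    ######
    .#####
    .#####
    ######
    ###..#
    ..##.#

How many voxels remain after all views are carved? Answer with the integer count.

initial block: 6^3 = 216
step 1: project along y, AND mask (26/36) → |grid| = 156
step 2: project along z, AND mask (29/36) → |grid| = 125

voxel count = 125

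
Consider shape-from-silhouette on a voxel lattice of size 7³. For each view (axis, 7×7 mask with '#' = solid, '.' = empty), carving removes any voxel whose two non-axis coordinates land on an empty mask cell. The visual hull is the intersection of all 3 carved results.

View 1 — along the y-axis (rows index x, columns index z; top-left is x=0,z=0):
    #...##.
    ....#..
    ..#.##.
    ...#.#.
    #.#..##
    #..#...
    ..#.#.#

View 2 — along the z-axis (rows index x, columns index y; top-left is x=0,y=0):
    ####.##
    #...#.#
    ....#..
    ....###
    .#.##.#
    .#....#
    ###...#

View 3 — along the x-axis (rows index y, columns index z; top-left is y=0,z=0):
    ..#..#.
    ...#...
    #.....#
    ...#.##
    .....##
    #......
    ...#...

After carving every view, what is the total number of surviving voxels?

initial block: 7^3 = 343
carve view 1 (along y, XZ-mask fill 18/49): 126 voxels remain
carve view 2 (along z, XY-mask fill 23/49): 62 voxels remain
carve view 3 (along x, YZ-mask fill 12/49): 15 voxels remain

|visual hull| = 15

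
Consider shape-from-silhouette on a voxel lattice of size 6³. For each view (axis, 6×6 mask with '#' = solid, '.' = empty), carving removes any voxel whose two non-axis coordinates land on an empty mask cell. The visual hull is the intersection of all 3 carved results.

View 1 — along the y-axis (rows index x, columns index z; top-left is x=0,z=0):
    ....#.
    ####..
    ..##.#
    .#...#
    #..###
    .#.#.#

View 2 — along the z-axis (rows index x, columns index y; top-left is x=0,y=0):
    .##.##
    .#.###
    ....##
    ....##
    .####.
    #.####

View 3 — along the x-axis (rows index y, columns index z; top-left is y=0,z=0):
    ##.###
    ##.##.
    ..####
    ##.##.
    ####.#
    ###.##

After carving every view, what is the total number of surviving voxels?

initial block: 6^3 = 216
V1 y: intersect with XZ mask (17 set) -- 102 left
V2 z: intersect with XY mask (21 set) -- 61 left
V3 x: intersect with YZ mask (27 set) -- 49 left

49 voxels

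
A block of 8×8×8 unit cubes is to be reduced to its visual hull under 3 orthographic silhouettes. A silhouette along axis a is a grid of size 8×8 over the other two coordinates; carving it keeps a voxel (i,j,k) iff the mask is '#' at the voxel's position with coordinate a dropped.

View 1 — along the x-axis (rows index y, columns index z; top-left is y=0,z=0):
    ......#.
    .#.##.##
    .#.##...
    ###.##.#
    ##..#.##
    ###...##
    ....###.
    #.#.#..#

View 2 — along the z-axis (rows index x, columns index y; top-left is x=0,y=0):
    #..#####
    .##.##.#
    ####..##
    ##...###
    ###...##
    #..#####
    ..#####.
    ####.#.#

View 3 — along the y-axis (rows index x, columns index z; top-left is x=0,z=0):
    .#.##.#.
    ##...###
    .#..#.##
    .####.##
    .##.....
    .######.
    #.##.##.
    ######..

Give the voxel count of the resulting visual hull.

|visual hull| = 101

initial block: 8^3 = 512
V1 x: intersect with YZ mask (32 set) -- 256 left
V2 z: intersect with XY mask (44 set) -- 172 left
V3 y: intersect with XZ mask (38 set) -- 101 left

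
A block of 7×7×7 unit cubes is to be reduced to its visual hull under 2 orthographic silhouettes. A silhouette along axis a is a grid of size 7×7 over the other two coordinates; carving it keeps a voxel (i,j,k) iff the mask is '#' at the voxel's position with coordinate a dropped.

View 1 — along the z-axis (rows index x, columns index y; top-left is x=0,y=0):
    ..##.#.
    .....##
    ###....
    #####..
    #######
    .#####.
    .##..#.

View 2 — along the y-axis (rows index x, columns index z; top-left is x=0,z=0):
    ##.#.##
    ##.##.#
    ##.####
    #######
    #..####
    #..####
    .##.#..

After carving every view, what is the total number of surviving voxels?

before carving: 343 voxels (7×7×7)
  1. axis=2 (XY plane), |mask|=28  ⇒  voxels=196
  2. axis=1 (XZ plane), |mask|=36  ⇒  voxels=147

|visual hull| = 147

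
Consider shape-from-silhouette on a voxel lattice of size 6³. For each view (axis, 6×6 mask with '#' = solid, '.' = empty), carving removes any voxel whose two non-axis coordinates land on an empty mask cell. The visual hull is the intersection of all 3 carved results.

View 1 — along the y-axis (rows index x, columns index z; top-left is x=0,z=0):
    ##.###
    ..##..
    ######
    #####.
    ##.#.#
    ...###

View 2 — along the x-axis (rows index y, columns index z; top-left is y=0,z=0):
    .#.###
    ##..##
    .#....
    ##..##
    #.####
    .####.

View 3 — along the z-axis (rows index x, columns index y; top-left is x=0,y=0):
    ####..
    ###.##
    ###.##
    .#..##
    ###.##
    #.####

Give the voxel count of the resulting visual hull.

voxel count = 69

start: 6×6×6 = 216 voxels
after view 1 [y-axis, 25 of 36 cells solid] → remaining = 150
after view 2 [x-axis, 22 of 36 cells solid] → remaining = 92
after view 3 [z-axis, 27 of 36 cells solid] → remaining = 69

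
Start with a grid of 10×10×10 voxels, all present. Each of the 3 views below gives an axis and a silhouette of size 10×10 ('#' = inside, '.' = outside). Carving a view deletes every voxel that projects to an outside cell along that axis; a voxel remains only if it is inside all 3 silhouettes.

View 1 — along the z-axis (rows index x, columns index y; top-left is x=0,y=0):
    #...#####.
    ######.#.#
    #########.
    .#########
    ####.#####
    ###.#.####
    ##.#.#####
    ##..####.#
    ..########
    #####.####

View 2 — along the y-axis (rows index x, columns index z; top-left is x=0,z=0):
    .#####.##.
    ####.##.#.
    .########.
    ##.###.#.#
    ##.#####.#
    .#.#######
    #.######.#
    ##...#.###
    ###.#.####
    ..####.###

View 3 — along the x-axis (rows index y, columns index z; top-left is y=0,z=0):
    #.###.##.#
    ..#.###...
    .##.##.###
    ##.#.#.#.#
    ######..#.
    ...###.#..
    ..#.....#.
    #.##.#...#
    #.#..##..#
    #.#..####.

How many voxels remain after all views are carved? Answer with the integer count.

before carving: 1000 voxels (10×10×10)
[1] z-view keeps 81 columns → grid now 810
[2] y-view keeps 74 columns → grid now 602
[3] x-view keeps 53 columns → grid now 309

voxel count = 309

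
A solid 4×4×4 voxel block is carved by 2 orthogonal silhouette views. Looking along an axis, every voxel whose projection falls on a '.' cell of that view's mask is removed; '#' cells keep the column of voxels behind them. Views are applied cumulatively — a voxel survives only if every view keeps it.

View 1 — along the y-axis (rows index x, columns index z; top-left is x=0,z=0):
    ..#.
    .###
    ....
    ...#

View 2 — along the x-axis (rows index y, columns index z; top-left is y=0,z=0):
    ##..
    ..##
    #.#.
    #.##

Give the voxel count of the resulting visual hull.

start: 4×4×4 = 64 voxels
carve view 1 (along y, XZ-mask fill 5/16): 20 voxels remain
carve view 2 (along x, YZ-mask fill 9/16): 11 voxels remain

voxel count = 11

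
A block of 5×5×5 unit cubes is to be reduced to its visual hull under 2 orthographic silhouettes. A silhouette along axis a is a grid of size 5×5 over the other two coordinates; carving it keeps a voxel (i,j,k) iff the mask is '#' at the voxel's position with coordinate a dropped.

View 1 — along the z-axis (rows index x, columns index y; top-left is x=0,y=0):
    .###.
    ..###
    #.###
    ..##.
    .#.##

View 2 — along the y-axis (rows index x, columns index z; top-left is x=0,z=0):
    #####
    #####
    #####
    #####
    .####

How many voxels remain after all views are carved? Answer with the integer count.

voxel count = 72

full grid |V| = 125
after view 1 [z-axis, 15 of 25 cells solid] → remaining = 75
after view 2 [y-axis, 24 of 25 cells solid] → remaining = 72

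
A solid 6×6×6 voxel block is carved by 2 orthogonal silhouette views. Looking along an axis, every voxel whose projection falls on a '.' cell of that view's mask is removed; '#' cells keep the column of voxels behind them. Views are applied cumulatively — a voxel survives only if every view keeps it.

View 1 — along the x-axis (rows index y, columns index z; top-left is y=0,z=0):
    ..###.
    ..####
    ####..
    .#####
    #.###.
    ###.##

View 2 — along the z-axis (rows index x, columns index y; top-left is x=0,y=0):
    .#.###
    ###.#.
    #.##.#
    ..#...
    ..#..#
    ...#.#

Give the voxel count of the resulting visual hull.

full grid |V| = 216
step 1: project along x, AND mask (25/36) → |grid| = 150
step 2: project along z, AND mask (17/36) → |grid| = 73

remaining voxels: 73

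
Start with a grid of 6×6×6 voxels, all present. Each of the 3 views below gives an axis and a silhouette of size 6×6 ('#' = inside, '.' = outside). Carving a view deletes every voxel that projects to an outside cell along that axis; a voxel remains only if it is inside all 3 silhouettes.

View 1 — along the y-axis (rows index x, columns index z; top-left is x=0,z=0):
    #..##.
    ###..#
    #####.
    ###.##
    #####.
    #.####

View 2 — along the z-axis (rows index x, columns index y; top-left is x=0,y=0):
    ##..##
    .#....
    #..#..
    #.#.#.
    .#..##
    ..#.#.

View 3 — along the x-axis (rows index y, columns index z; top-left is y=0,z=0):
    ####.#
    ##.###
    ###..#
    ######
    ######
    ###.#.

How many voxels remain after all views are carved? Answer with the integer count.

|visual hull| = 56

initial block: 6^3 = 216
  1. axis=1 (XZ plane), |mask|=27  ⇒  voxels=162
  2. axis=2 (XY plane), |mask|=15  ⇒  voxels=66
  3. axis=0 (YZ plane), |mask|=30  ⇒  voxels=56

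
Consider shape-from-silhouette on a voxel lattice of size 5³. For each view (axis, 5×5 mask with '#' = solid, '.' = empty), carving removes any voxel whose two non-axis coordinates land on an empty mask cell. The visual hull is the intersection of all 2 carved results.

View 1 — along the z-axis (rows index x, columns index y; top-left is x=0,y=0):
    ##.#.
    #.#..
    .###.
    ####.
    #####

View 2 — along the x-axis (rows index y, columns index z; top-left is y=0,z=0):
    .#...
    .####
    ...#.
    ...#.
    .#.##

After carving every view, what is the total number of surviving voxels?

31 voxels

before carving: 125 voxels (5×5×5)
after view 1 [z-axis, 17 of 25 cells solid] → remaining = 85
after view 2 [x-axis, 10 of 25 cells solid] → remaining = 31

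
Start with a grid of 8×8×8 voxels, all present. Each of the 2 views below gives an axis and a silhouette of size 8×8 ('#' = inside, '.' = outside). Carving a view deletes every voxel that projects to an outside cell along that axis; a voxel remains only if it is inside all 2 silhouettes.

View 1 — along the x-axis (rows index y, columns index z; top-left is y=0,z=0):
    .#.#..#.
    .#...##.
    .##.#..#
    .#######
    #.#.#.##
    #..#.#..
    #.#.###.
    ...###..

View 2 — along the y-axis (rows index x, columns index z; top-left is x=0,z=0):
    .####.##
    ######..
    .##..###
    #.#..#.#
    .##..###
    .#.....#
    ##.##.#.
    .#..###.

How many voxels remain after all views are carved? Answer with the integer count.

remaining voxels: 154

start: 8×8×8 = 512 voxels
carve view 1 (along x, YZ-mask fill 33/64): 264 voxels remain
carve view 2 (along y, XZ-mask fill 37/64): 154 voxels remain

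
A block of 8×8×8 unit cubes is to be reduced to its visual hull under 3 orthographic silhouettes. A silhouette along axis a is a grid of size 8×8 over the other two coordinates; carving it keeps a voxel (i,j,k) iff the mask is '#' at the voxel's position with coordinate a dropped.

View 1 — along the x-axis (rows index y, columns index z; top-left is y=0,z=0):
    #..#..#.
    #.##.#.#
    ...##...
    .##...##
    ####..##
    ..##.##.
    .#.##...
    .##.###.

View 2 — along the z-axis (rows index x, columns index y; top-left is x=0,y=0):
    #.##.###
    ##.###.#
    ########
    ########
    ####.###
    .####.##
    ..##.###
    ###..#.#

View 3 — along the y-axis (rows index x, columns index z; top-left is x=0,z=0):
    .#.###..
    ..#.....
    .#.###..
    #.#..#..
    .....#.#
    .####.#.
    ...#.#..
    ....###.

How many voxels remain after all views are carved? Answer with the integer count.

initial block: 8^3 = 512
  1. axis=0 (YZ plane), |mask|=32  ⇒  voxels=256
  2. axis=2 (XY plane), |mask|=51  ⇒  voxels=200
  3. axis=1 (XZ plane), |mask|=24  ⇒  voxels=80

80 voxels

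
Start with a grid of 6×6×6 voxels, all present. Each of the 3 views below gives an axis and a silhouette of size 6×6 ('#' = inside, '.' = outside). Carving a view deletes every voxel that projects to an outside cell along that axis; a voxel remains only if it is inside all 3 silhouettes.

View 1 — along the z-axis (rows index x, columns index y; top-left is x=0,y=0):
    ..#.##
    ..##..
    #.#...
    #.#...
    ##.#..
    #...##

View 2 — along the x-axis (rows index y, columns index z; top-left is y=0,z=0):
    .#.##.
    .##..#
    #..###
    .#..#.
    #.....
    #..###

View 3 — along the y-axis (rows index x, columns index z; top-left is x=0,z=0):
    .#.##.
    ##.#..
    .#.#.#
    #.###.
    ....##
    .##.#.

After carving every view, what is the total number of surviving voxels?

start: 6×6×6 = 216 voxels
V1 z: intersect with XY mask (15 set) -- 90 left
V2 x: intersect with YZ mask (17 set) -- 45 left
V3 y: intersect with XZ mask (18 set) -- 22 left

remaining voxels: 22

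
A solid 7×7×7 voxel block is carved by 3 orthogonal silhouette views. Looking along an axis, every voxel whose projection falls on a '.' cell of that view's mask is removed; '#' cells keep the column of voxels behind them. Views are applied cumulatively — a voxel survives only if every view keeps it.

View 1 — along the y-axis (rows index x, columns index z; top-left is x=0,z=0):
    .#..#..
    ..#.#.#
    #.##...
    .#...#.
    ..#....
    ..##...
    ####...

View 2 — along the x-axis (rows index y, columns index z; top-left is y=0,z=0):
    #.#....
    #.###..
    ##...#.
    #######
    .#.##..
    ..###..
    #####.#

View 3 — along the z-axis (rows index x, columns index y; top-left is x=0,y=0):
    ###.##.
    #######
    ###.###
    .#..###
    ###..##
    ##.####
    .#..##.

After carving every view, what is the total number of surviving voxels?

full grid |V| = 343
after view 1 [y-axis, 17 of 49 cells solid] → remaining = 119
after view 2 [x-axis, 28 of 49 cells solid] → remaining = 76
after view 3 [z-axis, 36 of 49 cells solid] → remaining = 52

voxel count = 52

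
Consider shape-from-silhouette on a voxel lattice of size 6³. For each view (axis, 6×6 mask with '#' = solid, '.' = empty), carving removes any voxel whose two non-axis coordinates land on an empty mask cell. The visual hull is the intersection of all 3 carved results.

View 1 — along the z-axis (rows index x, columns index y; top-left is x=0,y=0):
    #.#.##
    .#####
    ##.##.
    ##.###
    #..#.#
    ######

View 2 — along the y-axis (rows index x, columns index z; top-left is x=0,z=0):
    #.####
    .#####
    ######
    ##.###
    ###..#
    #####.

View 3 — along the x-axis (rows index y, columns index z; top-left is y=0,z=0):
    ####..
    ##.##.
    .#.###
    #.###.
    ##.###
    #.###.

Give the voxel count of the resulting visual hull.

initial block: 6^3 = 216
  1. axis=2 (XY plane), |mask|=27  ⇒  voxels=162
  2. axis=1 (XZ plane), |mask|=30  ⇒  voxels=136
  3. axis=0 (YZ plane), |mask|=25  ⇒  voxels=96

|visual hull| = 96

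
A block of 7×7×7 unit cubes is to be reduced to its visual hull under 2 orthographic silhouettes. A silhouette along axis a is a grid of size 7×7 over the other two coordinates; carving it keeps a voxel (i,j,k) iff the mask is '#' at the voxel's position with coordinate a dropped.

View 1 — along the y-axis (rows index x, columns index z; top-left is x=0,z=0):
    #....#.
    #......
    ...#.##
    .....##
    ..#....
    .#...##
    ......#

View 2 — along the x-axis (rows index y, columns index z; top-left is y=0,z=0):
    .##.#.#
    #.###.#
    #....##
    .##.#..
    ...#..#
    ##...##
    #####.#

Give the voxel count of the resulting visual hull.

full grid |V| = 343
V1 y: intersect with XZ mask (13 set) -- 91 left
V2 x: intersect with YZ mask (27 set) -- 51 left

voxel count = 51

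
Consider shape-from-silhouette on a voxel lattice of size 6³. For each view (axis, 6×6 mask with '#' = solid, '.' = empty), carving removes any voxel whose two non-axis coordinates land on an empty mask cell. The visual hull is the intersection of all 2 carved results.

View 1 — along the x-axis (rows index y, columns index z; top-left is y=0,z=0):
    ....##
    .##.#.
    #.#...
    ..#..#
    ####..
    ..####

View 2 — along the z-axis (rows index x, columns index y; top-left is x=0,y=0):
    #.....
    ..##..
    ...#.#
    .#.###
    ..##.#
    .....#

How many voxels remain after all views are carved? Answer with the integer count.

before carving: 216 voxels (6×6×6)
[1] x-view keeps 17 columns → grid now 102
[2] z-view keeps 13 columns → grid now 37

|visual hull| = 37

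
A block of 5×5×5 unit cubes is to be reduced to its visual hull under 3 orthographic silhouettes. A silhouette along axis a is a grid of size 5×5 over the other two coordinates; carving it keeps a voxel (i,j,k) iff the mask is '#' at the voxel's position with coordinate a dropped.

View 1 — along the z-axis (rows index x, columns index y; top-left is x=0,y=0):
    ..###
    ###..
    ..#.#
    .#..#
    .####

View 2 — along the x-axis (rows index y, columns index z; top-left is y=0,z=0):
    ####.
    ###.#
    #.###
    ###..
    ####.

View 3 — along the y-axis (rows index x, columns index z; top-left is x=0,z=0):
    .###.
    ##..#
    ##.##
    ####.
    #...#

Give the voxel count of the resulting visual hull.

33 voxels

start: 5×5×5 = 125 voxels
[1] z-view keeps 14 columns → grid now 70
[2] x-view keeps 19 columns → grid now 54
[3] y-view keeps 16 columns → grid now 33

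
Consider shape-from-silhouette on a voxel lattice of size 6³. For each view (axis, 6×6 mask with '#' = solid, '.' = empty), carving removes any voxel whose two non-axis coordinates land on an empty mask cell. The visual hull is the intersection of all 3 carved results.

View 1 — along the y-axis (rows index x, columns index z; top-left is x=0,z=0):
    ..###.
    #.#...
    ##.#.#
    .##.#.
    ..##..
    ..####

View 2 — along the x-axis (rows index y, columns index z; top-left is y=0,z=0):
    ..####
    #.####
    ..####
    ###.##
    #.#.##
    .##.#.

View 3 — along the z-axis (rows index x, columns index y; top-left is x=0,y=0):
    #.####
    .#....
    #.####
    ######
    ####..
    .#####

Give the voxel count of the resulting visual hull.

|visual hull| = 61

initial block: 6^3 = 216
step 1: project along y, AND mask (18/36) → |grid| = 108
step 2: project along x, AND mask (25/36) → |grid| = 80
step 3: project along z, AND mask (26/36) → |grid| = 61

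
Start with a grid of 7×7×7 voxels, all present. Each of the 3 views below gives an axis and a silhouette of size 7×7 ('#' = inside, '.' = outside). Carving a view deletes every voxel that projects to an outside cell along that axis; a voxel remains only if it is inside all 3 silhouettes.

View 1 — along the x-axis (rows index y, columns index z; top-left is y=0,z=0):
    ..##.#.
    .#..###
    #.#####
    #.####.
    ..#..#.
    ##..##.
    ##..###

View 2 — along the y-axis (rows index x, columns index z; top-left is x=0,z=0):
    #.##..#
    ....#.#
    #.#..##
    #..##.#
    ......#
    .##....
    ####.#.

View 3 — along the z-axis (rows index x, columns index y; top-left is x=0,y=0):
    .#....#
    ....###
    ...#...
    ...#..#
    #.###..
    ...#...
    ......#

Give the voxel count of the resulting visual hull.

20 voxels

before carving: 343 voxels (7×7×7)
step 1: project along x, AND mask (29/49) → |grid| = 203
step 2: project along y, AND mask (22/49) → |grid| = 86
step 3: project along z, AND mask (14/49) → |grid| = 20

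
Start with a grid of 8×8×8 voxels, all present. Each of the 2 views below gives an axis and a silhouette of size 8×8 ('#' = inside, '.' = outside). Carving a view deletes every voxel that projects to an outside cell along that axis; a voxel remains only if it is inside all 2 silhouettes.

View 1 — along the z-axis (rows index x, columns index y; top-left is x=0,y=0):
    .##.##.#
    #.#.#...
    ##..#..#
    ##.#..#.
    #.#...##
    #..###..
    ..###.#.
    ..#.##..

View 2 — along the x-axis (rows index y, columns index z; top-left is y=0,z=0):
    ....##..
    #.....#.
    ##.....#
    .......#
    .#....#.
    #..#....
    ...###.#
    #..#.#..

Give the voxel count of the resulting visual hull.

before carving: 512 voxels (8×8×8)
carve view 1 (along z, XY-mask fill 31/64): 248 voxels remain
carve view 2 (along x, YZ-mask fill 19/64): 73 voxels remain

|visual hull| = 73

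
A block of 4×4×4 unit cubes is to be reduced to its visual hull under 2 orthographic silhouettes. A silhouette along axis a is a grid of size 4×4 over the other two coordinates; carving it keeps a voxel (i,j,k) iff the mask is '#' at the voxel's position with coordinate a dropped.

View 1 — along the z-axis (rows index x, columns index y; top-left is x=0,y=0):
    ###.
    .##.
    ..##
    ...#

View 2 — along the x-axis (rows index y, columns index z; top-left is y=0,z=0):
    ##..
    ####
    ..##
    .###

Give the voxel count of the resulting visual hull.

voxel count = 22

initial block: 4^3 = 64
[1] z-view keeps 8 columns → grid now 32
[2] x-view keeps 11 columns → grid now 22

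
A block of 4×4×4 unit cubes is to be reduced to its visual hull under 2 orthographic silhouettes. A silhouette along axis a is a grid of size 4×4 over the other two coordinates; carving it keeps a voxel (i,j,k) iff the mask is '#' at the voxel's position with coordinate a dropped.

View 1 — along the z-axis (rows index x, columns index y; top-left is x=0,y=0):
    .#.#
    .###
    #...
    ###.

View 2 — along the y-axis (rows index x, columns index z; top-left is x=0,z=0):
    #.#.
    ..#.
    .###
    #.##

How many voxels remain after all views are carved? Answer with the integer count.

|visual hull| = 19

full grid |V| = 64
  1. axis=2 (XY plane), |mask|=9  ⇒  voxels=36
  2. axis=1 (XZ plane), |mask|=9  ⇒  voxels=19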